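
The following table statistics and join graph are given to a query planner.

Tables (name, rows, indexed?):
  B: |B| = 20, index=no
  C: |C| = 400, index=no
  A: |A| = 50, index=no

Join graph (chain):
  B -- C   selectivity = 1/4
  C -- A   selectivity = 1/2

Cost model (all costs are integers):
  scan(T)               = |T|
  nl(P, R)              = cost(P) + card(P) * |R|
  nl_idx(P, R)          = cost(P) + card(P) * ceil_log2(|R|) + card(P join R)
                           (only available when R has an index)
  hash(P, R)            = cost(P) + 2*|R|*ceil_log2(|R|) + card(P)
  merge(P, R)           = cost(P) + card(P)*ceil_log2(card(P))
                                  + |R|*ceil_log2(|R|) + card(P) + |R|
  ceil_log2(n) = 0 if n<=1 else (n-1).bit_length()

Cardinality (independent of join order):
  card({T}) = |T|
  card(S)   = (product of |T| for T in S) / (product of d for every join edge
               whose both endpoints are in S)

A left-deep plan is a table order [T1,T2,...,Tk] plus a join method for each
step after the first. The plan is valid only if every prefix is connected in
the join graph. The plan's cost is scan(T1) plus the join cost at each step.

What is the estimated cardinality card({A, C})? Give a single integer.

Tables in S: A(50), C(400)
Edges inside S: C-A(d=2)
numerator = 50 * 400 = 20000
denominator = 2 = 2
card(S) = 20000 / 2 = 10000

10000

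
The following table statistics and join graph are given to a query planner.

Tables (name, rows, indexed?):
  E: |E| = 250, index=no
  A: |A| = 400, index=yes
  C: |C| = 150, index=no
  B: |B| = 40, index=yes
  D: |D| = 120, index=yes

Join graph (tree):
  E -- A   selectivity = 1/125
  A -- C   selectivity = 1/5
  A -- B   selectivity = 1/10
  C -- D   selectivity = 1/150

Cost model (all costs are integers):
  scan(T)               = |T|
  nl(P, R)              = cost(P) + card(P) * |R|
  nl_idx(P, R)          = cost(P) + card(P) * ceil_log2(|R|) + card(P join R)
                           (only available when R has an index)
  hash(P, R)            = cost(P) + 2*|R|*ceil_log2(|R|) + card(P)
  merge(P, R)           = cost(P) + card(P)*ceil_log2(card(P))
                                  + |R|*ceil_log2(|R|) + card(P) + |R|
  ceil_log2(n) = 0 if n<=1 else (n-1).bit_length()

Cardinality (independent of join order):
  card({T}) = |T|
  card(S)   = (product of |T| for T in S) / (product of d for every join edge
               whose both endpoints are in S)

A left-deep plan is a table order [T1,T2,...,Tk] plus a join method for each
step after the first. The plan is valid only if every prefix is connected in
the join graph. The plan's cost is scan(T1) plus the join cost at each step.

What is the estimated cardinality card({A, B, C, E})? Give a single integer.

Tables in S: A(400), B(40), C(150), E(250)
Edges inside S: E-A(d=125), A-C(d=5), A-B(d=10)
numerator = 400 * 40 * 150 * 250 = 600000000
denominator = 125 * 5 * 10 = 6250
card(S) = 600000000 / 6250 = 96000

96000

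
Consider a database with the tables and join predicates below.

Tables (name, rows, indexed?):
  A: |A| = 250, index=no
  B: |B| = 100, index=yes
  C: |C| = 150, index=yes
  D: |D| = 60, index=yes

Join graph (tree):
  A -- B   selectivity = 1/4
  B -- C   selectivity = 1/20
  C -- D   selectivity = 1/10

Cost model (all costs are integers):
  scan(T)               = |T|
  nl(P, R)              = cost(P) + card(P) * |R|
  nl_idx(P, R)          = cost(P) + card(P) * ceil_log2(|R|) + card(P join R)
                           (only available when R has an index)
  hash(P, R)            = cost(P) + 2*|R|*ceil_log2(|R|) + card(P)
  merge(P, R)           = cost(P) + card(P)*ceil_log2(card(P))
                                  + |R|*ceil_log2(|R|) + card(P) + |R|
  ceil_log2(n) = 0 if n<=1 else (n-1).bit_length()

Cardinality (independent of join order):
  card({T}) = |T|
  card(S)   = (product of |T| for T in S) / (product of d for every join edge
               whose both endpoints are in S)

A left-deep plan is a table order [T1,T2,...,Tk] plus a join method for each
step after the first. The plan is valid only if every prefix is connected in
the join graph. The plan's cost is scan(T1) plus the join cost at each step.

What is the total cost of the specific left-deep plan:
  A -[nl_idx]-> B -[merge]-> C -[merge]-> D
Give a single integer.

step 1: scan A: cost=250, card=250
step 2: join B via nl_idx
    card(P join B) = 250*100/(4) = 6250
    cost = 250 + 250*7 + 6250 = 8250
step 3: join C via merge
    card(P join C) = 6250*150/(20) = 46875
    cost = 8250 + 6250*13 + 150*8 + 6250 + 150 = 97100
step 4: join D via merge
    card(P join D) = 46875*60/(10) = 281250
    cost = 97100 + 46875*16 + 60*6 + 46875 + 60 = 894395

894395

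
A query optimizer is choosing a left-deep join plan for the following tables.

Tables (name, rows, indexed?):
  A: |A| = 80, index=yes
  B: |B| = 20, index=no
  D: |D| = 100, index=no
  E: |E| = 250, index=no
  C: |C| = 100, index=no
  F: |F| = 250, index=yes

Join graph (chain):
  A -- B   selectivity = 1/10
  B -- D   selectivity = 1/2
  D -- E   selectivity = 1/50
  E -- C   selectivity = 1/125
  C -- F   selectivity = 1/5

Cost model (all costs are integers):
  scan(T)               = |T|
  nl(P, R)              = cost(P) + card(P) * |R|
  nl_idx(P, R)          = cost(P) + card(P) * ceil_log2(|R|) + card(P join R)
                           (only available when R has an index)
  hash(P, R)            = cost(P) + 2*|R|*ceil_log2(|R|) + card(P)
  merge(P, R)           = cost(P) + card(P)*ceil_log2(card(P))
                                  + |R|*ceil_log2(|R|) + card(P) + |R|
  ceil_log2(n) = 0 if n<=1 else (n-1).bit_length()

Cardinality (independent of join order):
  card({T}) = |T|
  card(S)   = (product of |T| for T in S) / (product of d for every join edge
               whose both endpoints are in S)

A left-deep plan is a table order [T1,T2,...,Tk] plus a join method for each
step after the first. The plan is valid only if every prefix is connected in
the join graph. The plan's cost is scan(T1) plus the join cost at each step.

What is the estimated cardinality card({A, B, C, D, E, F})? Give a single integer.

1600000

Tables in S: A(80), B(20), C(100), D(100), E(250), F(250)
Edges inside S: A-B(d=10), B-D(d=2), D-E(d=50), E-C(d=125), C-F(d=5)
numerator = 80 * 20 * 100 * 100 * 250 * 250 = 1000000000000
denominator = 10 * 2 * 50 * 125 * 5 = 625000
card(S) = 1000000000000 / 625000 = 1600000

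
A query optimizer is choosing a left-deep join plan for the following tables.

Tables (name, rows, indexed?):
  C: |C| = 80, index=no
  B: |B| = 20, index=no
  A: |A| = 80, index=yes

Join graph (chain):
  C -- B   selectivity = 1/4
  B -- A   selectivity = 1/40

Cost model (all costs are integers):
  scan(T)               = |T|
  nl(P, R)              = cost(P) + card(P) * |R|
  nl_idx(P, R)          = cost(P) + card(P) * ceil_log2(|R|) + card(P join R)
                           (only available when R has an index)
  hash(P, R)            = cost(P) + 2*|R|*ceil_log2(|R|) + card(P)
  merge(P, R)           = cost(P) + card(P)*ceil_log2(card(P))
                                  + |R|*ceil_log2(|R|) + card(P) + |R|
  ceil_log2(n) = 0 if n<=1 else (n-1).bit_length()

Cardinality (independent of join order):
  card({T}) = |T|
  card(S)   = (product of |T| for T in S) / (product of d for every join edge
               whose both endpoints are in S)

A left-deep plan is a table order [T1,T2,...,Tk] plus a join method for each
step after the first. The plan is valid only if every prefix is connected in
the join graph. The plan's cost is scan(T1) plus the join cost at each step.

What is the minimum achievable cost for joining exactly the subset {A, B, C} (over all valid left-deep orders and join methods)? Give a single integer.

1120

Selinger DP over subsets of {A,B,C}:
  {C}: scan cost=80, card=80
  {B}: scan cost=20, card=20
  {A}: scan cost=80, card=80
  {BC}: card=400; try (B,hash)→360, (C,merge)→780, (B,merge)→840, (C,hash)→1160, (C,nl)→1620, (B,nl)→1680; best=360 via (B,hash)
  {AB}: card=40; try (A,nl_idx)→200, (B,hash)→360, (A,merge)→780, (B,merge)→840, (A,hash)→1160, (A,nl)→1620 …(+1); best=200 via (A,nl_idx)
  {ABC}: card=800; try (C,merge)→1120, (C,hash)→1360, (A,hash)→1880, (C,nl)→3400, (A,nl_idx)→3960, (A,merge)→5000 …(+1); best=1120 via (C,merge)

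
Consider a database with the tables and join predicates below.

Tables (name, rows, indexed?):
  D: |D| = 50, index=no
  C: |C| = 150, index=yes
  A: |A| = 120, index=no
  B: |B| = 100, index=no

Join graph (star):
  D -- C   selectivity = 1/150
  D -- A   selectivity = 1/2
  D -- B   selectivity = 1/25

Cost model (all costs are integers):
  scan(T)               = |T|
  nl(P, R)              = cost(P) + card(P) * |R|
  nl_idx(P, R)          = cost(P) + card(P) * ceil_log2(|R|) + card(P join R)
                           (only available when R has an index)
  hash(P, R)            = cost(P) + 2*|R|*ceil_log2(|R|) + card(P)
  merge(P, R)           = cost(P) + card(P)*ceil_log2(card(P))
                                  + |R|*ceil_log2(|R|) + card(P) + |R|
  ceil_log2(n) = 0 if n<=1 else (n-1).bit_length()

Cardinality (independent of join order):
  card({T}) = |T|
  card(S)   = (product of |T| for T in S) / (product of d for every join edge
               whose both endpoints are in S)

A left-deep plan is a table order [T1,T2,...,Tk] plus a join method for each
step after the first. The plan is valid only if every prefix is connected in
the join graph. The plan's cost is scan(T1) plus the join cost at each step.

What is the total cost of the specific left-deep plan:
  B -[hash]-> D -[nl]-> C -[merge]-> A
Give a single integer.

step 1: scan B: cost=100, card=100
step 2: join D via hash
    card(P join D) = 100*50/(25) = 200
    cost = 100 + 2*50*6 + 100 = 800
step 3: join C via nl
    card(P join C) = 200*150/(150) = 200
    cost = 800 + 200*150 = 30800
step 4: join A via merge
    card(P join A) = 200*120/(2) = 12000
    cost = 30800 + 200*8 + 120*7 + 200 + 120 = 33560

33560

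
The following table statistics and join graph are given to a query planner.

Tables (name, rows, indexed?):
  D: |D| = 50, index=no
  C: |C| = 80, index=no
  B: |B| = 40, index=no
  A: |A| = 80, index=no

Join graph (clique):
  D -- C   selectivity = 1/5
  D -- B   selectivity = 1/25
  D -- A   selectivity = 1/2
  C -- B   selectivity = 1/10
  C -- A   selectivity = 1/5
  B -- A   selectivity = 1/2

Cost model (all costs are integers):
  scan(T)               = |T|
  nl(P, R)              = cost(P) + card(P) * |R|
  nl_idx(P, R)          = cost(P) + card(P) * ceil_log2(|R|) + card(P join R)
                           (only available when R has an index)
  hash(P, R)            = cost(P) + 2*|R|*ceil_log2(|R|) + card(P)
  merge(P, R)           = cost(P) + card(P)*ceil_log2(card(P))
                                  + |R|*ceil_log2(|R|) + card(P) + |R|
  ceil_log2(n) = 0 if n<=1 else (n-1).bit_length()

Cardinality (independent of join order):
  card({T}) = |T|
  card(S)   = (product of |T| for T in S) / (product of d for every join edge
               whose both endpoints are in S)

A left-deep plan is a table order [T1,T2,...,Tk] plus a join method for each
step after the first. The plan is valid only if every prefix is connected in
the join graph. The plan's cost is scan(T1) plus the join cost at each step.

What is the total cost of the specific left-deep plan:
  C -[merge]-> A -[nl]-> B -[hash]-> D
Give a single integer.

step 1: scan C: cost=80, card=80
step 2: join A via merge
    card(P join A) = 80*80/(5) = 1280
    cost = 80 + 80*7 + 80*7 + 80 + 80 = 1360
step 3: join B via nl
    card(P join B) = 1280*40/(10*2) = 2560
    cost = 1360 + 1280*40 = 52560
step 4: join D via hash
    card(P join D) = 2560*50/(5*25*2) = 512
    cost = 52560 + 2*50*6 + 2560 = 55720

55720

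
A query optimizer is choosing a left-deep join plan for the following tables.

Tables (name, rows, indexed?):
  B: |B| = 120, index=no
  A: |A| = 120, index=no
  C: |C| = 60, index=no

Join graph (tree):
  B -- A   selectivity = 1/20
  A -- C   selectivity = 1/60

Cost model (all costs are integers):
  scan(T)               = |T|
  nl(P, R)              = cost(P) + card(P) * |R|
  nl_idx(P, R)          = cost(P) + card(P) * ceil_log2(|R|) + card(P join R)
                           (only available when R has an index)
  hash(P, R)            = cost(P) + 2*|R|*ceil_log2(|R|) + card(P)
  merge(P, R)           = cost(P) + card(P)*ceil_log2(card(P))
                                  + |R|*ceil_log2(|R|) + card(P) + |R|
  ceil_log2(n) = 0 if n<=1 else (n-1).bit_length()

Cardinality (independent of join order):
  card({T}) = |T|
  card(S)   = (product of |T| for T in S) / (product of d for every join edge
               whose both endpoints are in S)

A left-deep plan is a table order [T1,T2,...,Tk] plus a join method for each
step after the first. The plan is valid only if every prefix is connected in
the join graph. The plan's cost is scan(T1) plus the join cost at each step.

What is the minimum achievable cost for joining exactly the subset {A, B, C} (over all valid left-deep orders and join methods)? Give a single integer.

Selinger DP over subsets of {A,B,C}:
  {B}: scan cost=120, card=120
  {A}: scan cost=120, card=120
  {C}: scan cost=60, card=60
  {AB}: card=720; try (B,hash)→1920, (A,hash)→1920, (B,merge)→2040, (A,merge)→2040, (B,nl)→14520, (A,nl)→14520; best=1920 via (B,hash)
  {AC}: card=120; try (C,hash)→960, (A,merge)→1440, (C,merge)→1500, (A,hash)→1800, (A,nl)→7260, (C,nl)→7320; best=960 via (C,hash)
  {ABC}: card=720; try (B,hash)→2760, (B,merge)→2880, (C,hash)→3360, (C,merge)→10260, (B,nl)→15360, (C,nl)→45120; best=2760 via (B,hash)

2760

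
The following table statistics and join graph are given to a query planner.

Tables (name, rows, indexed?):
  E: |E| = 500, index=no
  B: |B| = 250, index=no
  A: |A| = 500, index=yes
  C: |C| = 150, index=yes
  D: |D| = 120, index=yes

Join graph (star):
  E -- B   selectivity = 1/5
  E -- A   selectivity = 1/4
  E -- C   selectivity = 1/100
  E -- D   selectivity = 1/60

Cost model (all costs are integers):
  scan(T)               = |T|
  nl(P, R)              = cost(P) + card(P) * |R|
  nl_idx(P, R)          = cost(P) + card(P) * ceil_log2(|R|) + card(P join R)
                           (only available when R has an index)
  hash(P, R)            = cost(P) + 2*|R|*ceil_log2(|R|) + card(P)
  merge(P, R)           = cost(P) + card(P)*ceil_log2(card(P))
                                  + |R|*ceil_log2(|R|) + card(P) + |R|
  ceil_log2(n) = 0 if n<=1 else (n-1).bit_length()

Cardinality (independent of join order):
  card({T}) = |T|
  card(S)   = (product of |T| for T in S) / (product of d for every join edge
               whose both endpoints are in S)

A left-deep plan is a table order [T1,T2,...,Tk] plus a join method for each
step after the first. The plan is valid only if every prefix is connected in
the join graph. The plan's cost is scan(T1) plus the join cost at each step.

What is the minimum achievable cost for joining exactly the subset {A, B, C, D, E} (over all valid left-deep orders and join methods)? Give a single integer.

95330

Selinger DP over subsets of {A,B,C,D,E}:
  {E}: scan cost=500, card=500
  {B}: scan cost=250, card=250
  {A}: scan cost=500, card=500
  {C}: scan cost=150, card=150
  {D}: scan cost=120, card=120
  {BE}: card=25000; try (B,hash)→5000, (E,merge)→7500, (B,merge)→7750, (E,hash)→9500, (E,nl)→125250, (B,nl)→125500; best=5000 via (B,hash)
  {AE}: card=62500; try (E,hash)→10000, (A,hash)→10000, (E,merge)→10500, (A,merge)→10500, (A,nl_idx)→67500, (E,nl)→250500 …(+1); best=10000 via (E,hash)
  {CE}: card=750; try (C,hash)→3400, (C,nl_idx)→5250, (E,merge)→6500, (C,merge)→6850, (E,hash)→9300, (E,nl)→75150 …(+1); best=3400 via (C,hash)
  {DE}: card=1000; try (D,hash)→2680, (D,nl_idx)→5000, (E,merge)→6080, (D,merge)→6460, (E,hash)→9240, (E,nl)→60120 …(+1); best=2680 via (D,hash)
  {ABE}: card=3125000; try (A,hash)→39000, (B,hash)→76500, (A,merge)→410000, (B,merge)→1074750, (A,nl_idx)→3355000, (A,nl)→12505000 …(+1); best=39000 via (A,hash)
  {BCE}: card=37500; try (B,hash)→8150, (B,merge)→13900, (C,hash)→32400, (B,nl)→190900, (C,nl_idx)→242500, (C,merge)→406350 …(+1); best=8150 via (B,hash)
  {BDE}: card=50000; try (B,hash)→7680, (B,merge)→15930, (D,hash)→31680, (D,nl_idx)→230000, (B,nl)→252680, (D,merge)→405960 …(+1); best=7680 via (B,hash)
  {ACE}: card=93750; try (A,hash)→13150, (A,merge)→16650, (C,hash)→74900, (A,nl_idx)→103900, (A,nl)→378400, (C,nl_idx)→603750 …(+2); best=13150 via (A,hash)
  {ADE}: card=125000; try (A,hash)→12680, (A,merge)→18680, (D,hash)→74180, (A,nl_idx)→136680, (A,nl)→502680, (D,nl_idx)→572500 …(+2); best=12680 via (A,hash)
  {CDE}: card=1500; try (D,hash)→5830, (C,hash)→6080, (D,nl_idx)→10150, (C,nl_idx)→12180, (D,merge)→12610, (C,merge)→15030 …(+2); best=5830 via (D,hash)
  {ABCE}: card=4687500; try (A,hash)→54650, (B,hash)→110900, (A,merge)→650650, (B,merge)→1702900, (C,hash)→3166400, (A,nl_idx)→5033150 …(+5); best=54650 via (A,hash)
  {ABDE}: card=6250000; try (A,hash)→66680, (B,hash)→141680, (A,merge)→862680, (B,merge)→2264930, (D,hash)→3165680, (A,nl_idx)→6707680 …(+5); best=66680 via (A,hash)
  {BCDE}: card=75000; try (B,hash)→11330, (B,merge)→26080, (D,hash)→47330, (C,hash)→60080, (D,nl_idx)→345650, (B,nl)→380830 …(+5); best=11330 via (B,hash)
  {ACDE}: card=187500; try (A,hash)→16330, (A,merge)→28830, (D,hash)→108580, (C,hash)→140080, (A,nl_idx)→206830, (A,nl)→755830 …(+6); best=16330 via (A,hash)
  {ABCDE}: card=9375000; try (A,hash)→95330, (B,hash)→207830, (A,merge)→1366330, (B,merge)→3581080, (D,hash)→4743830, (C,hash)→6319080 …(+9); best=95330 via (A,hash)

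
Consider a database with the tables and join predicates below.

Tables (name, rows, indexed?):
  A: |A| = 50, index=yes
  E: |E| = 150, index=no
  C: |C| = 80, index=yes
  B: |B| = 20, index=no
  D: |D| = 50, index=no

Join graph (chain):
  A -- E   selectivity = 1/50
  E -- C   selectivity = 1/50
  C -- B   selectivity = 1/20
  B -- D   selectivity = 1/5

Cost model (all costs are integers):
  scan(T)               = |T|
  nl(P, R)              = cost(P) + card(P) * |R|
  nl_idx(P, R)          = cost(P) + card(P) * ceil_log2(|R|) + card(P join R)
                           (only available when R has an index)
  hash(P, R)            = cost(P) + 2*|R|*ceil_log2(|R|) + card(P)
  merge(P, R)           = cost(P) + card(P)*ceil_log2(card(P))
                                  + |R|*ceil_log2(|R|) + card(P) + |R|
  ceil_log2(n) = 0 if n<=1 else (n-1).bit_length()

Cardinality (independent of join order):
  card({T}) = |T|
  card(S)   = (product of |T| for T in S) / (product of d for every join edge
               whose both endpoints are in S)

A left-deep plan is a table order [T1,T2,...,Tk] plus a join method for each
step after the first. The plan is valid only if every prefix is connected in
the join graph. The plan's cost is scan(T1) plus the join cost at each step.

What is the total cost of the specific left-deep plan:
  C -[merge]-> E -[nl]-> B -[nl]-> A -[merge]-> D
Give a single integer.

21380

step 1: scan C: cost=80, card=80
step 2: join E via merge
    card(P join E) = 80*150/(50) = 240
    cost = 80 + 80*7 + 150*8 + 80 + 150 = 2070
step 3: join B via nl
    card(P join B) = 240*20/(20) = 240
    cost = 2070 + 240*20 = 6870
step 4: join A via nl
    card(P join A) = 240*50/(50) = 240
    cost = 6870 + 240*50 = 18870
step 5: join D via merge
    card(P join D) = 240*50/(5) = 2400
    cost = 18870 + 240*8 + 50*6 + 240 + 50 = 21380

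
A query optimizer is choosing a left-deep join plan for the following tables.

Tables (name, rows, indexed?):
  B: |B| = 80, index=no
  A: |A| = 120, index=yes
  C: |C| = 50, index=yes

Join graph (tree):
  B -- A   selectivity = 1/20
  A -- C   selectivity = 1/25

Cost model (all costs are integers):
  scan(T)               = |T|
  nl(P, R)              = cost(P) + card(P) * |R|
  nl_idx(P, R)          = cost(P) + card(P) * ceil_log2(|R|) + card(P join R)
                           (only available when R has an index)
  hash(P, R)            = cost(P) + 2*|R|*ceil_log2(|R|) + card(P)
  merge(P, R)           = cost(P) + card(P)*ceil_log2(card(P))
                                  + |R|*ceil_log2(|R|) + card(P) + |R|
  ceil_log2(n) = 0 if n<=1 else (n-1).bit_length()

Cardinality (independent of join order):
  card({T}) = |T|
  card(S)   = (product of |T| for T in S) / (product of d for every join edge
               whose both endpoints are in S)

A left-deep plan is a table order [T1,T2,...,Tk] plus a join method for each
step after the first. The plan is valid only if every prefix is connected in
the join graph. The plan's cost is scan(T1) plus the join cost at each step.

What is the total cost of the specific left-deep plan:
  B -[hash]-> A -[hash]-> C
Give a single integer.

2920

step 1: scan B: cost=80, card=80
step 2: join A via hash
    card(P join A) = 80*120/(20) = 480
    cost = 80 + 2*120*7 + 80 = 1840
step 3: join C via hash
    card(P join C) = 480*50/(25) = 960
    cost = 1840 + 2*50*6 + 480 = 2920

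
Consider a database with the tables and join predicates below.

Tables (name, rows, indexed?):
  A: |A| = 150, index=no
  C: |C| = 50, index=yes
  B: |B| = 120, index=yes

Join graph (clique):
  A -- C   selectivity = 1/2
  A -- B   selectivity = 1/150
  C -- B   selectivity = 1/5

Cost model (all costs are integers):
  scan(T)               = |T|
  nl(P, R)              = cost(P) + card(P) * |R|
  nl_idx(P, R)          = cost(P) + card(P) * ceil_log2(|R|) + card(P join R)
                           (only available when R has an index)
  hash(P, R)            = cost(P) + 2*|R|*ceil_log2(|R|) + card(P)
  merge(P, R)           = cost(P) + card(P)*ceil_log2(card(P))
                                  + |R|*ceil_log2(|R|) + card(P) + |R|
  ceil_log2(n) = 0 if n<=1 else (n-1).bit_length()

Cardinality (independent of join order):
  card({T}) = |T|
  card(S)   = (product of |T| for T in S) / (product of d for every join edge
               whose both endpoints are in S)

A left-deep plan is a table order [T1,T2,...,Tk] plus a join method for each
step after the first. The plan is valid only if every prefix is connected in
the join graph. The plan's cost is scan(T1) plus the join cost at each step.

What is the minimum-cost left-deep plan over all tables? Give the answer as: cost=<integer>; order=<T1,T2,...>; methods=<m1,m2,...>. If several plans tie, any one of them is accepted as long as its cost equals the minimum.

cost=2040; order=A,B,C; methods=nl_idx,hash

Selinger DP (subsets sized 1..n):
  {A}: scan cost=150, card=150
  {C}: scan cost=50, card=50
  {B}: scan cost=120, card=120
  {AC}: card=3750; try (C,hash)→900, (A,merge)→1750, (C,merge)→1850, (A,hash)→2500, (C,nl_idx)→4800, (A,nl)→7550 …(+1); best=900 via (C,hash)
  {AB}: card=120; try (B,nl_idx)→1320, (B,hash)→1980, (A,merge)→2430, (B,merge)→2460, (A,hash)→2640, (A,nl)→18120 …(+1); best=1320 via (B,nl_idx)
  {BC}: card=1200; try (C,hash)→840, (B,merge)→1360, (C,merge)→1430, (B,nl_idx)→1600, (B,hash)→1780, (C,nl_idx)→2040 …(+2); best=840 via (C,hash)
  {ABC}: card=600; try (C,hash)→2040, (C,merge)→2630, (C,nl_idx)→2640, (A,hash)→4440, (B,hash)→6330, (C,nl)→7320 …(+5); best=2040 via (C,hash)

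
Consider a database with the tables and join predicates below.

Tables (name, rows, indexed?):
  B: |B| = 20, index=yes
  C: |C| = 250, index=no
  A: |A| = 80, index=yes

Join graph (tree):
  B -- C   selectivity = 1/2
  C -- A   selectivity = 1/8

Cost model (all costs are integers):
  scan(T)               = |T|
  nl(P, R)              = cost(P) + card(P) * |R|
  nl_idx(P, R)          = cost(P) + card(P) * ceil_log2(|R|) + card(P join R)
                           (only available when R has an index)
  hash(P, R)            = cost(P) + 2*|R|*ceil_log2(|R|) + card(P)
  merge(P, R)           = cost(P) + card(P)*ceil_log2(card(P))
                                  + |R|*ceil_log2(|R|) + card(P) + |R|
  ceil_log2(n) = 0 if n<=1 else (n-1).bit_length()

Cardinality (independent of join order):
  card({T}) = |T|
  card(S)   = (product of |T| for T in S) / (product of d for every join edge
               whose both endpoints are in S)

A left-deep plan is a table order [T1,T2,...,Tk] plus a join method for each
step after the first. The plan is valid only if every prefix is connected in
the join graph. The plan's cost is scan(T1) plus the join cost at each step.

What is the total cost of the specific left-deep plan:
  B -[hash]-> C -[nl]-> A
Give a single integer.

204040

step 1: scan B: cost=20, card=20
step 2: join C via hash
    card(P join C) = 20*250/(2) = 2500
    cost = 20 + 2*250*8 + 20 = 4040
step 3: join A via nl
    card(P join A) = 2500*80/(8) = 25000
    cost = 4040 + 2500*80 = 204040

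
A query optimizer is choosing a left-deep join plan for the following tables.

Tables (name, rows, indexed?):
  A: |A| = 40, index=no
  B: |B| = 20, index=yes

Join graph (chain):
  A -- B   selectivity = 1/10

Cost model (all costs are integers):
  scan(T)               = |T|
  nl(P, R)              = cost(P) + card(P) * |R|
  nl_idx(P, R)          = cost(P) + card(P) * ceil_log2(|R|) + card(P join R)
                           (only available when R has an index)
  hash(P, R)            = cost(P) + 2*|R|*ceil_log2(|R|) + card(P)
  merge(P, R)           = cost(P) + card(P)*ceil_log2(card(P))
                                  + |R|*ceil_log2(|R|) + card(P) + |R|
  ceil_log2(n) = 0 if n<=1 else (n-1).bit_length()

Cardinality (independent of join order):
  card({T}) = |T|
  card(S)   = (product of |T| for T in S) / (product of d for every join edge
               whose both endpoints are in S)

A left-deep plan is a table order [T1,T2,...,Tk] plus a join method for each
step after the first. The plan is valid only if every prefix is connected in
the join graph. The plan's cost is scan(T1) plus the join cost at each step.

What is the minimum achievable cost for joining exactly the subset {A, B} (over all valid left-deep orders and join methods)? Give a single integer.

280

Selinger DP over subsets of {A,B}:
  {A}: scan cost=40, card=40
  {B}: scan cost=20, card=20
  {AB}: card=80; try (B,hash)→280, (B,nl_idx)→320, (A,merge)→420, (B,merge)→440, (A,hash)→520, (A,nl)→820 …(+1); best=280 via (B,hash)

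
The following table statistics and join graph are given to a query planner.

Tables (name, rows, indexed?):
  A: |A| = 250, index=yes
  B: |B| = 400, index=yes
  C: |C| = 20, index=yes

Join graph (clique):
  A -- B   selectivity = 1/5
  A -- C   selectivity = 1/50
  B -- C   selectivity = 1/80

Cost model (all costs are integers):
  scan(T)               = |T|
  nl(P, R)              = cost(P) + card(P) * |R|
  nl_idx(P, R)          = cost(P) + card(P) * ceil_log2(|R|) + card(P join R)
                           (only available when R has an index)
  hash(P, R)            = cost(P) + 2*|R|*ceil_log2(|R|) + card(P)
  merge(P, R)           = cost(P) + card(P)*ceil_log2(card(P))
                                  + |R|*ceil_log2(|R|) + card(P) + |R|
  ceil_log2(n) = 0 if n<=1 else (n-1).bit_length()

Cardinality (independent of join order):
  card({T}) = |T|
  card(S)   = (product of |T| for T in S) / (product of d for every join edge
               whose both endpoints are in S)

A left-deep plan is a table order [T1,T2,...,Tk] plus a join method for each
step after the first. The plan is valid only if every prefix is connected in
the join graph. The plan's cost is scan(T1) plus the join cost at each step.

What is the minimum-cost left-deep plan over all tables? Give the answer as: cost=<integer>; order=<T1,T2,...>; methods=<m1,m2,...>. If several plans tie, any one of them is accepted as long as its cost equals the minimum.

Selinger DP (subsets sized 1..n):
  {A}: scan cost=250, card=250
  {B}: scan cost=400, card=400
  {C}: scan cost=20, card=20
  {AB}: card=20000; try (A,hash)→4800, (B,merge)→6500, (A,merge)→6650, (B,hash)→7700, (B,nl_idx)→22500, (A,nl_idx)→23600 …(+2); best=4800 via (A,hash)
  {AC}: card=100; try (A,nl_idx)→280, (C,hash)→700, (C,nl_idx)→1600, (A,merge)→2390, (C,merge)→2620, (A,hash)→4040 …(+2); best=280 via (A,nl_idx)
  {BC}: card=100; try (B,nl_idx)→300, (C,hash)→1000, (C,nl_idx)→2500, (B,merge)→4140, (C,merge)→4520, (B,hash)→7240 …(+2); best=300 via (B,nl_idx)
  {ABC}: card=100; try (A,nl_idx)→1200, (B,nl_idx)→1280, (A,merge)→3350, (A,hash)→4400, (B,merge)→5080, (B,hash)→7580 …(+6); best=1200 via (A,nl_idx)

cost=1200; order=C,B,A; methods=nl_idx,nl_idx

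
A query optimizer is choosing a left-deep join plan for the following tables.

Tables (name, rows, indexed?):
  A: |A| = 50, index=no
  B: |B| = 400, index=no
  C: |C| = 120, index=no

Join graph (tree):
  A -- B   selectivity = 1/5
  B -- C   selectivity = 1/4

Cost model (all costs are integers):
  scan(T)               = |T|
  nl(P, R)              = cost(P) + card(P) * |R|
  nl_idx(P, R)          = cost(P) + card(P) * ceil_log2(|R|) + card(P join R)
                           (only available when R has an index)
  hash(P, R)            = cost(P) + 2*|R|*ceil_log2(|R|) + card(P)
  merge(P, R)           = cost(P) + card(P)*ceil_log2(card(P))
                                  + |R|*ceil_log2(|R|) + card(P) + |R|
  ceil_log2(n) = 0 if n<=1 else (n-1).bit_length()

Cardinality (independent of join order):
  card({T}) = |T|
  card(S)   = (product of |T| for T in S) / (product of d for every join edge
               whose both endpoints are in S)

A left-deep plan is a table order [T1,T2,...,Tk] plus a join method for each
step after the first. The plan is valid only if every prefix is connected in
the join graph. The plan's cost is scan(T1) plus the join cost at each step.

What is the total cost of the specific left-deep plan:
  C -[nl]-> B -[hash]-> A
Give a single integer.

60720

step 1: scan C: cost=120, card=120
step 2: join B via nl
    card(P join B) = 120*400/(4) = 12000
    cost = 120 + 120*400 = 48120
step 3: join A via hash
    card(P join A) = 12000*50/(5) = 120000
    cost = 48120 + 2*50*6 + 12000 = 60720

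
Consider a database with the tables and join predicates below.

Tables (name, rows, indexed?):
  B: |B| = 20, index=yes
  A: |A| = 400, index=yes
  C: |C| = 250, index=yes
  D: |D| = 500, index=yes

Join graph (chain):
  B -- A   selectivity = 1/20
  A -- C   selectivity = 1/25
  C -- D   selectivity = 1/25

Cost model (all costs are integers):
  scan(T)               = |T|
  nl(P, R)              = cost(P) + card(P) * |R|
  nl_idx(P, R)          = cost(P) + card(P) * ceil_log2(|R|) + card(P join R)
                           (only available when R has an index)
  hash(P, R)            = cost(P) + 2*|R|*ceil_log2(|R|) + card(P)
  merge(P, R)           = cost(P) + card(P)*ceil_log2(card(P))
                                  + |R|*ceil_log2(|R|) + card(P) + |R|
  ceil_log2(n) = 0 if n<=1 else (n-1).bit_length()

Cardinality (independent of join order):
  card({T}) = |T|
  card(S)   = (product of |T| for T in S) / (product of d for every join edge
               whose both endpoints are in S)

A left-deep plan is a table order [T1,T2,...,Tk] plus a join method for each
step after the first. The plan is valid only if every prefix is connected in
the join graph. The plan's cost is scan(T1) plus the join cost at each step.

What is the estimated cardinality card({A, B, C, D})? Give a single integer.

80000

Tables in S: A(400), B(20), C(250), D(500)
Edges inside S: B-A(d=20), A-C(d=25), C-D(d=25)
numerator = 400 * 20 * 250 * 500 = 1000000000
denominator = 20 * 25 * 25 = 12500
card(S) = 1000000000 / 12500 = 80000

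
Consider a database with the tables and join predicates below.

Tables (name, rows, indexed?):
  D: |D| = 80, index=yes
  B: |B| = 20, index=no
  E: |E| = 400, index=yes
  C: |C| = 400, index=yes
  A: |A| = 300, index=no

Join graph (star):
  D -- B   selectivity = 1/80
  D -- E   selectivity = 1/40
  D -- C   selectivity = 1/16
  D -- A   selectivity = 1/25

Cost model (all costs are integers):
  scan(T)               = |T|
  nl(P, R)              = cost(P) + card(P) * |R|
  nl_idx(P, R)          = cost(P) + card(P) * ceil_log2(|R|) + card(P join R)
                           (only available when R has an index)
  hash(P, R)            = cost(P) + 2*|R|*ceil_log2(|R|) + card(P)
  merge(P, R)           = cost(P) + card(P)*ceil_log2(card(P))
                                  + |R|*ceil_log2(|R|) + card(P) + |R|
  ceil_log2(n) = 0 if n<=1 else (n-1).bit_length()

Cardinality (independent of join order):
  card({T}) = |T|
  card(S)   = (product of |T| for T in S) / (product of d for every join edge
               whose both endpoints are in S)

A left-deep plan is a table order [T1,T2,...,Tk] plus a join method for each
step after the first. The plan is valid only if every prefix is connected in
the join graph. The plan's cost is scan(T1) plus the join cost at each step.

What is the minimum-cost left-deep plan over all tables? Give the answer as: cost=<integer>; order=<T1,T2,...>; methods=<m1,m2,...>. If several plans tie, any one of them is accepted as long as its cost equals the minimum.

Selinger DP (subsets sized 1..n):
  {D}: scan cost=80, card=80
  {B}: scan cost=20, card=20
  {E}: scan cost=400, card=400
  {C}: scan cost=400, card=400
  {A}: scan cost=300, card=300
  {BD}: card=20; try (D,nl_idx)→180, (B,hash)→360, (D,merge)→780, (B,merge)→840, (D,hash)→1160, (D,nl)→1620 …(+1); best=180 via (D,nl_idx)
  {DE}: card=800; try (E,nl_idx)→1600, (D,hash)→1920, (D,nl_idx)→4000, (E,merge)→4720, (D,merge)→5040, (E,hash)→7360 …(+2); best=1600 via (E,nl_idx)
  {CD}: card=2000; try (D,hash)→1920, (C,nl_idx)→2800, (C,merge)→4720, (D,merge)→5040, (D,nl_idx)→5200, (C,hash)→7360 …(+2); best=1920 via (D,hash)
  {AD}: card=960; try (D,hash)→1720, (D,nl_idx)→3360, (A,merge)→3720, (D,merge)→3940, (A,hash)→5560, (A,nl)→24080 …(+1); best=1720 via (D,hash)
  {BDE}: card=200; try (E,nl_idx)→560, (B,hash)→2600, (E,merge)→4300, (E,hash)→7400, (E,nl)→8180, (B,merge)→10520 …(+1); best=560 via (E,nl_idx)
  {BCD}: card=500; try (C,nl_idx)→860, (B,hash)→4120, (C,merge)→4300, (C,hash)→7400, (C,nl)→8180, (B,merge)→26040 …(+1); best=860 via (C,nl_idx)
  {ABD}: card=240; try (B,hash)→2880, (A,merge)→3300, (A,hash)→5600, (A,nl)→6180, (B,merge)→12400, (B,nl)→20920; best=2880 via (B,hash)
  {CDE}: card=20000; try (C,hash)→9600, (E,hash)→11120, (C,merge)→14400, (C,nl_idx)→28800, (E,merge)→29920, (E,nl_idx)→39920 …(+2); best=9600 via (C,hash)
  {ADE}: card=9600; try (A,hash)→7800, (E,hash)→9880, (A,merge)→13400, (E,merge)→16280, (E,nl_idx)→19960, (A,nl)→241600 …(+1); best=7800 via (A,hash)
  {ACD}: card=24000; try (A,hash)→9320, (C,hash)→9880, (C,merge)→16280, (A,merge)→28920, (C,nl_idx)→34360, (C,nl)→385720 …(+1); best=9320 via (A,hash)
  {BCDE}: card=5000; try (C,merge)→6360, (C,nl_idx)→7360, (C,hash)→7960, (E,hash)→8560, (E,merge)→9860, (E,nl_idx)→10360 …(+5); best=6360 via (C,merge)
  {ABDE}: card=2400; try (A,merge)→5360, (A,hash)→6160, (E,nl_idx)→7440, (E,merge)→9040, (E,hash)→10320, (B,hash)→17600 …(+4); best=5360 via (A,merge)
  {ABCD}: card=6000; try (A,hash)→6760, (A,merge)→8860, (C,merge)→9040, (C,hash)→10320, (C,nl_idx)→11040, (B,hash)→33520 …(+4); best=6760 via (A,hash)
  {ACDE}: card=240000; try (C,hash)→24600, (A,hash)→35000, (E,hash)→40520, (C,merge)→155800, (A,merge)→332600, (C,nl_idx)→334200 …(+5); best=24600 via (C,hash)
  {ABCDE}: card=60000; try (C,hash)→14960, (A,hash)→16760, (E,hash)→19960, (C,merge)→40560, (A,merge)→79360, (C,nl_idx)→86960 …(+8); best=14960 via (C,hash)

cost=14960; order=B,D,E,A,C; methods=nl_idx,nl_idx,merge,hash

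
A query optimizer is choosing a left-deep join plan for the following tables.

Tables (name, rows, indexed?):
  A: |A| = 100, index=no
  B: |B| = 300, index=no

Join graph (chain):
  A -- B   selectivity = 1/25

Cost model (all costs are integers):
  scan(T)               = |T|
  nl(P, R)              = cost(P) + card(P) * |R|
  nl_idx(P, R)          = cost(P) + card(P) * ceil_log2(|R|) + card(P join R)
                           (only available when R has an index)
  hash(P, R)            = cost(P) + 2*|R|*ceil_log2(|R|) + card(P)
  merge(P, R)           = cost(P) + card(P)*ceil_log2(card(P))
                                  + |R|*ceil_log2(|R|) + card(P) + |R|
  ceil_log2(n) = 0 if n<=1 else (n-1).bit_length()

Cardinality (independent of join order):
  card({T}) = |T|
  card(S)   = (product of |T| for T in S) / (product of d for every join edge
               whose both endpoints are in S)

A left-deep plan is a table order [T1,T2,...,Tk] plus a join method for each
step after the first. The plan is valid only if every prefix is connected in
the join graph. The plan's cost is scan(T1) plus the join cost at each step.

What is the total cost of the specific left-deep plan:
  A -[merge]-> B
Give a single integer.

3900

step 1: scan A: cost=100, card=100
step 2: join B via merge
    card(P join B) = 100*300/(25) = 1200
    cost = 100 + 100*7 + 300*9 + 100 + 300 = 3900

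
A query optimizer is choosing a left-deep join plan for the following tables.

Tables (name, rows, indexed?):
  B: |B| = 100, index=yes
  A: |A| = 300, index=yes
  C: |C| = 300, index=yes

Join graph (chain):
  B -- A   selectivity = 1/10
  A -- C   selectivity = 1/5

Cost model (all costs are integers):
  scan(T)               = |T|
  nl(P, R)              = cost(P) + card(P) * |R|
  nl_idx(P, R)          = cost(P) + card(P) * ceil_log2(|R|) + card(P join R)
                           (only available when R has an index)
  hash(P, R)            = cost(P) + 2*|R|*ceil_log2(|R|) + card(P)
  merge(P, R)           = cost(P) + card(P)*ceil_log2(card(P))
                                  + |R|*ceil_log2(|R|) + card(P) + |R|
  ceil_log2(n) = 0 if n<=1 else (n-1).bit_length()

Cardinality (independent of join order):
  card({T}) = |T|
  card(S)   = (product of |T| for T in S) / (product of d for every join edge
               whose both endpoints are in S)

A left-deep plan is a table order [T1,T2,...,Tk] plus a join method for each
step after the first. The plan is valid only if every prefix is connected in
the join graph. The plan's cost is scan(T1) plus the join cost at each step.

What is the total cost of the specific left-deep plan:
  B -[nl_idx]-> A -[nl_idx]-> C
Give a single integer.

step 1: scan B: cost=100, card=100
step 2: join A via nl_idx
    card(P join A) = 100*300/(10) = 3000
    cost = 100 + 100*9 + 3000 = 4000
step 3: join C via nl_idx
    card(P join C) = 3000*300/(5) = 180000
    cost = 4000 + 3000*9 + 180000 = 211000

211000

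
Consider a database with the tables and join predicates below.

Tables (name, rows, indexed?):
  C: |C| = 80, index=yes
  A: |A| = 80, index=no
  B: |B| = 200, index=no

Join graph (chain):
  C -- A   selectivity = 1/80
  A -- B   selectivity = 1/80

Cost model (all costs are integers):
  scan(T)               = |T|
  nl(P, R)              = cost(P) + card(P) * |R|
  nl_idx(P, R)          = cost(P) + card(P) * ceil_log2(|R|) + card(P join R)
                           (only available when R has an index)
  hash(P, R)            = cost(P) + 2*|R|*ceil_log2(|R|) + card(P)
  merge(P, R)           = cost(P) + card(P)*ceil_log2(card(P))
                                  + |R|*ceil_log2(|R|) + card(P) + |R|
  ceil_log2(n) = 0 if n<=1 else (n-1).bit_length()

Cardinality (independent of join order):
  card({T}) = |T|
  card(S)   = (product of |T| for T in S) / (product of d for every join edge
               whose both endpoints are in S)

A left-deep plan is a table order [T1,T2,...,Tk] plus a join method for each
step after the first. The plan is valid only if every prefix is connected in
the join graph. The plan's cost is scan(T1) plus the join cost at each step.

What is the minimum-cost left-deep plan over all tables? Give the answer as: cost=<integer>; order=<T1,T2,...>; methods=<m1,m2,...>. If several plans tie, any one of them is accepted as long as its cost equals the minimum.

Selinger DP (subsets sized 1..n):
  {C}: scan cost=80, card=80
  {A}: scan cost=80, card=80
  {B}: scan cost=200, card=200
  {AC}: card=80; try (C,nl_idx)→720, (C,hash)→1280, (A,hash)→1280, (C,merge)→1360, (A,merge)→1360, (C,nl)→6480 …(+1); best=720 via (C,nl_idx)
  {AB}: card=200; try (A,hash)→1520, (B,merge)→2520, (A,merge)→2640, (B,hash)→3360, (B,nl)→16080, (A,nl)→16200; best=1520 via (A,hash)
  {ABC}: card=200; try (C,hash)→2840, (C,nl_idx)→3120, (B,merge)→3160, (C,merge)→3960, (B,hash)→4000, (B,nl)→16720 …(+1); best=2840 via (C,hash)

cost=2840; order=B,A,C; methods=hash,hash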